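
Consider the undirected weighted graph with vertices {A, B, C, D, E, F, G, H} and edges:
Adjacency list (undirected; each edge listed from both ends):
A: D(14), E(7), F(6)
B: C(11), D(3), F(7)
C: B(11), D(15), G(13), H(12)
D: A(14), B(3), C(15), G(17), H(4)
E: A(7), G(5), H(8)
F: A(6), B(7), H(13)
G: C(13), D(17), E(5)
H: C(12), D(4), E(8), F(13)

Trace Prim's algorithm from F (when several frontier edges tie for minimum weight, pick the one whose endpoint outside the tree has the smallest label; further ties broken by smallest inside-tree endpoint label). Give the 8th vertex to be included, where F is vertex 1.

C

Prim's algorithm from F:
Step 1: frontier [A F 6, B F 7, F H 13] → take A F (6); add A.
Step 2: frontier [A E 7, A D 14, B F 7, F H 13] → take B F (7); add B.
Step 3: frontier [A E 7, A D 14, B D 3, B C 11, F H 13] → take B D (3); add D.
Step 4: frontier [A E 7, B C 11, D H 4, C D 15, D G 17, F H 13] → take D H (4); add H.
Step 5: frontier [A E 7, B C 11, C D 15, D G 17, E H 8, C H 12] → take A E (7); add E.
Step 6: frontier [B C 11, C D 15, D G 17, E G 5, C H 12] → take E G (5); add G.
Step 7: frontier [B C 11, C D 15, C G 13, C H 12] → take B C (11); add C.
Vertex order: F, A, B, D, H, E, G, C. The 8th vertex is C.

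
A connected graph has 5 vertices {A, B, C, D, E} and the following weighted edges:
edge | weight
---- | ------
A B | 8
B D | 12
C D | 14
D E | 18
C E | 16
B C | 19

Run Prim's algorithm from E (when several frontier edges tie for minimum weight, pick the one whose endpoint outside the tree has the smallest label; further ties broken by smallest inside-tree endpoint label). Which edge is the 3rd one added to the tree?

Prim's algorithm from E:
Step 1: frontier [C E 16, D E 18] → take C E (16); add C.
Step 2: frontier [C D 14, B C 19, D E 18] → take C D (14); add D.
Step 3: frontier [B C 19, B D 12] → take B D (12); add B.
Step 4: frontier [A B 8] → take A B (8); add A.
The 3rd edge added is B D.

B-D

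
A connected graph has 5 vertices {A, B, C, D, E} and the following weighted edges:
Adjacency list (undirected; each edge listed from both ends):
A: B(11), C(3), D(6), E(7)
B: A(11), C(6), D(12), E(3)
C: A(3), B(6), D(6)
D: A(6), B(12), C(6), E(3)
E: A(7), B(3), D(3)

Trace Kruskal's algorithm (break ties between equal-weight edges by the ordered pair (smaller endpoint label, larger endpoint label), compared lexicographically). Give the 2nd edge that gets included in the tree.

Sort edges by weight, then run Kruskal:
A C (3): add — endpoints in different components.
B E (3): add — endpoints in different components.
D E (3): add — endpoints in different components.
A D (6): add — endpoints in different components.
The 2nd edge added is B E.

B-E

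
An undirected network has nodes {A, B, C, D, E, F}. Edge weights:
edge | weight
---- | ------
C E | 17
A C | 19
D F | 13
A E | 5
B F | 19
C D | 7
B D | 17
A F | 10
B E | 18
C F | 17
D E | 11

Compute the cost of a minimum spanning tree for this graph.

50

Sort edges by weight, then run Kruskal:
A E (5): add. Components now {A,E} {B} {C} {D} {F}
C D (7): add. Components now {A,E} {B} {C,D} {F}
A F (10): add. Components now {A,E,F} {B} {C,D}
D E (11): add. Components now {A,C,D,E,F} {B}
D F (13): skip — D and F already connected.
B D (17): add. Components now {A,B,C,D,E,F}
MST edges: A E, C D, A F, D E, B D; total weight 5+7+10+11+17 = 50.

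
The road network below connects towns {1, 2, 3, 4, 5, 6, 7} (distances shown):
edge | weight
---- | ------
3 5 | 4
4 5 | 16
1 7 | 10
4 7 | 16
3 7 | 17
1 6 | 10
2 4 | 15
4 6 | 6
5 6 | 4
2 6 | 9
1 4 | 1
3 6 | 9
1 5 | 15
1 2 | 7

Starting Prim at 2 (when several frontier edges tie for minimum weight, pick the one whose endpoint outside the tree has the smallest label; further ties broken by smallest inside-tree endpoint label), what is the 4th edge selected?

5-6

Grow the tree from 2 using Prim:
Step 1: frontier [1 2 7, 2 6 9, 2 4 15] → take 1 2 (7); add 1.
Step 2: frontier [1 4 1, 1 6 10, 1 7 10, 1 5 15, 2 6 9, 2 4 15] → take 1 4 (1); add 4.
Step 3: frontier [1 6 10, 1 7 10, 1 5 15, 2 6 9, 4 6 6, 4 5 16, 4 7 16] → take 4 6 (6); add 6.
Step 4: frontier [1 7 10, 1 5 15, 4 5 16, 4 7 16, 5 6 4, 3 6 9] → take 5 6 (4); add 5.
Step 5: frontier [1 7 10, 4 7 16, 3 5 4, 3 6 9] → take 3 5 (4); add 3.
Step 6: frontier [1 7 10, 3 7 17, 4 7 16] → take 1 7 (10); add 7.
The 4th edge added is 5 6.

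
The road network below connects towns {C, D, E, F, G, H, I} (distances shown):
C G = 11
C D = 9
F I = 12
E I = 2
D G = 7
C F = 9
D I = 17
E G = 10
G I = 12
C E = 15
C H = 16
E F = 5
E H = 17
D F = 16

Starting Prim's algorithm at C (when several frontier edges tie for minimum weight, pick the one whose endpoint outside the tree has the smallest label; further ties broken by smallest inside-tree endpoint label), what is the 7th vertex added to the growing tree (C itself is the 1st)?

Grow the tree from C using Prim:
Step 1: cheapest edge leaving the tree is C D (9); add D.
Step 2: cheapest edge leaving the tree is D G (7); add G.
Step 3: cheapest edge leaving the tree is C F (9); add F.
Step 4: cheapest edge leaving the tree is E F (5); add E.
Step 5: cheapest edge leaving the tree is E I (2); add I.
Step 6: cheapest edge leaving the tree is C H (16); add H.
Vertex order: C, D, G, F, E, I, H. The 7th vertex is H.

H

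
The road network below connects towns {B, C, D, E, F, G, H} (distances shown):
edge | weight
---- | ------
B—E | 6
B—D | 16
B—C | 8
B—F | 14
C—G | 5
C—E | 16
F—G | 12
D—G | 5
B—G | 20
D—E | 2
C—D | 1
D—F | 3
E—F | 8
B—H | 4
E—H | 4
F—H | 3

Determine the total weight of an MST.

18

Sort edges by weight, then run Kruskal:
C—D (1): add — endpoints in different components.
D—E (2): add — endpoints in different components.
D—F (3): add — endpoints in different components.
F—H (3): add — endpoints in different components.
B—H (4): add — endpoints in different components.
E—H (4): skip — E and H already connected.
C—G (5): add — endpoints in different components.
MST edges: C—D, D—E, D—F, F—H, B—H, C—G; total weight 1+2+3+3+4+5 = 18.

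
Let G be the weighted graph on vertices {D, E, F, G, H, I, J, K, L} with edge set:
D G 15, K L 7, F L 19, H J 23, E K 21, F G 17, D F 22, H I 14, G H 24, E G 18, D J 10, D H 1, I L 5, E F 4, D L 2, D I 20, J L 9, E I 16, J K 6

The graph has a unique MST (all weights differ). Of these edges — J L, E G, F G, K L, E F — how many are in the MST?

Kruskal's algorithm — process edges by increasing weight (ties by edge label):
D H (1): add — endpoints in different components.
D L (2): add — endpoints in different components.
E F (4): add — endpoints in different components.
I L (5): add — endpoints in different components.
J K (6): add — endpoints in different components.
K L (7): add — endpoints in different components.
J L (9): skip — J and L already connected.
D J (10): skip — D and J already connected.
H I (14): skip — H and I already connected.
D G (15): add — endpoints in different components.
E I (16): add — endpoints in different components.
MST edge set: {D H, D L, E F, I L, J K, K L, D G, E I}.
Of the listed edges, {K L, E F} are in the MST → 2.

2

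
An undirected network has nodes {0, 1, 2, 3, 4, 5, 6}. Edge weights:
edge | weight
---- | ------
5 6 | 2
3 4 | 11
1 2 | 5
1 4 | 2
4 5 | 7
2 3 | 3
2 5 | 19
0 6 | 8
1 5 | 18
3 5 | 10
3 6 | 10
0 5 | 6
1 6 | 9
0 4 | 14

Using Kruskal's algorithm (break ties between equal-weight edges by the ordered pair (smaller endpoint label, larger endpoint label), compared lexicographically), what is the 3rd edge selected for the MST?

2-3

Sort edges by weight, then run Kruskal:
1 4 (2): add. Components now {0} {1,4} {2} {3} {5} {6}
5 6 (2): add. Components now {0} {1,4} {2} {3} {5,6}
2 3 (3): add. Components now {0} {1,4} {2,3} {5,6}
1 2 (5): add. Components now {0} {1,2,3,4} {5,6}
0 5 (6): add. Components now {0,5,6} {1,2,3,4}
4 5 (7): add. Components now {0,1,2,3,4,5,6}
The 3rd edge added is 2 3.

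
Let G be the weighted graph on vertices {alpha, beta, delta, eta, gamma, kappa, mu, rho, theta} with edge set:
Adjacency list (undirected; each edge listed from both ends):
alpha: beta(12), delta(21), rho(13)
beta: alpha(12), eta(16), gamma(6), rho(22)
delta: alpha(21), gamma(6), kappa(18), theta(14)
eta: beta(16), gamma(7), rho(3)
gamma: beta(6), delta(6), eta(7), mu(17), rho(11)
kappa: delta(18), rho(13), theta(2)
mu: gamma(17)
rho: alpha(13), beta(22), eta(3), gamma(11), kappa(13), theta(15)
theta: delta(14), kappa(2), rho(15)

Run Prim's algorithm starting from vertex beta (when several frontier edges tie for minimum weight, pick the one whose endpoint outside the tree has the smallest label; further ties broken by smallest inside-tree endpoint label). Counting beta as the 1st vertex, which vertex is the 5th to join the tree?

rho

Grow the tree from beta using Prim:
Step 1: cheapest edge leaving the tree is beta–gamma (6); add gamma.
Step 2: cheapest edge leaving the tree is delta–gamma (6); add delta.
Step 3: cheapest edge leaving the tree is eta–gamma (7); add eta.
Step 4: cheapest edge leaving the tree is eta–rho (3); add rho.
Step 5: cheapest edge leaving the tree is alpha–beta (12); add alpha.
Step 6: cheapest edge leaving the tree is kappa–rho (13); add kappa.
Step 7: cheapest edge leaving the tree is kappa–theta (2); add theta.
Step 8: cheapest edge leaving the tree is gamma–mu (17); add mu.
Vertex order: beta, gamma, delta, eta, rho, alpha, kappa, theta, mu. The 5th vertex is rho.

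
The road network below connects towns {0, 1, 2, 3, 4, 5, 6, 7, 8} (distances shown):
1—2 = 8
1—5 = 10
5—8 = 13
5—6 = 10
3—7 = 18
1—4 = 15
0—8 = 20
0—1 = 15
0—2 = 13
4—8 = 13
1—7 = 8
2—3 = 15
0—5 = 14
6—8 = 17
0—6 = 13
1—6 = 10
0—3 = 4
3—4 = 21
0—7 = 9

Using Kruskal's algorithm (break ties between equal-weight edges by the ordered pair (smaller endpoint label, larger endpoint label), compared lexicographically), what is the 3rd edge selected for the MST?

1-7

Kruskal: consider edges lightest-first.
0—3 (4): add — endpoints in different components.
1—2 (8): add — endpoints in different components.
1—7 (8): add — endpoints in different components.
0—7 (9): add — endpoints in different components.
1—5 (10): add — endpoints in different components.
1—6 (10): add — endpoints in different components.
5—6 (10): skip — 5 and 6 already connected.
0—2 (13): skip — 0 and 2 already connected.
0—6 (13): skip — 0 and 6 already connected.
4—8 (13): add — endpoints in different components.
5—8 (13): add — endpoints in different components.
The 3rd edge added is 1—7.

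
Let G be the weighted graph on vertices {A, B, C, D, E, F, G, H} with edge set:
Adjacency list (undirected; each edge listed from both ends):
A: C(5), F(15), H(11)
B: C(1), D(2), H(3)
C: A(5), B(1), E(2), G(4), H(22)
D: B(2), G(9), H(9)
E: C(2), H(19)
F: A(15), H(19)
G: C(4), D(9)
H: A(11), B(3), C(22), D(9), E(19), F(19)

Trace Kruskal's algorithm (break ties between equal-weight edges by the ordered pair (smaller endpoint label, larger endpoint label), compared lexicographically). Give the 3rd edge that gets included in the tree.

Kruskal's algorithm — process edges by increasing weight (ties by edge label):
B–C (1): add — endpoints in different components.
B–D (2): add — endpoints in different components.
C–E (2): add — endpoints in different components.
B–H (3): add — endpoints in different components.
C–G (4): add — endpoints in different components.
A–C (5): add — endpoints in different components.
D–G (9): skip — D and G already connected.
D–H (9): skip — D and H already connected.
A–H (11): skip — A and H already connected.
A–F (15): add — endpoints in different components.
The 3rd edge added is C–E.

C-E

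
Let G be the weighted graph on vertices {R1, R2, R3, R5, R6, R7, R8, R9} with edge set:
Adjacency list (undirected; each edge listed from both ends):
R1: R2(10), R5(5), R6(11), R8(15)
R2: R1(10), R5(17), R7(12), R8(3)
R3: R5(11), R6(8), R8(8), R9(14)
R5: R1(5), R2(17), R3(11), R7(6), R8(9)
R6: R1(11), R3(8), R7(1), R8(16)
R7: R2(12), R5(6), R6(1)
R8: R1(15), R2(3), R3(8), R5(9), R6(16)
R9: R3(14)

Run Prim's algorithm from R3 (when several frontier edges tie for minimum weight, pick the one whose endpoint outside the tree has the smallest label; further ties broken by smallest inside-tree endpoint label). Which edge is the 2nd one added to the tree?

Prim's algorithm from R3:
Step 1: cheapest edge leaving the tree is R3—R6 (8); add R6.
Step 2: cheapest edge leaving the tree is R6—R7 (1); add R7.
Step 3: cheapest edge leaving the tree is R5—R7 (6); add R5.
Step 4: cheapest edge leaving the tree is R1—R5 (5); add R1.
Step 5: cheapest edge leaving the tree is R3—R8 (8); add R8.
Step 6: cheapest edge leaving the tree is R2—R8 (3); add R2.
Step 7: cheapest edge leaving the tree is R3—R9 (14); add R9.
The 2nd edge added is R6—R7.

R6-R7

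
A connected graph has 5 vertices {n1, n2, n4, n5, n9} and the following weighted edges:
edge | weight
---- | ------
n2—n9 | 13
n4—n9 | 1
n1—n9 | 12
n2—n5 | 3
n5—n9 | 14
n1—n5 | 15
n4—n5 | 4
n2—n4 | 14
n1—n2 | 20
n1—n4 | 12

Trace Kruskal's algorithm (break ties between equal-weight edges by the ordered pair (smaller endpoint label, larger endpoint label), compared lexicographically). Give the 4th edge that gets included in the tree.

Kruskal's algorithm — process edges by increasing weight (ties by edge label):
n4—n9 (1): add. Components now {n1} {n4,n9} {n5} {n2}
n2—n5 (3): add. Components now {n1} {n4,n9} {n2,n5}
n4—n5 (4): add. Components now {n1} {n2,n4,n5,n9}
n1—n4 (12): add. Components now {n1,n2,n4,n5,n9}
The 4th edge added is n1—n4.

n1-n4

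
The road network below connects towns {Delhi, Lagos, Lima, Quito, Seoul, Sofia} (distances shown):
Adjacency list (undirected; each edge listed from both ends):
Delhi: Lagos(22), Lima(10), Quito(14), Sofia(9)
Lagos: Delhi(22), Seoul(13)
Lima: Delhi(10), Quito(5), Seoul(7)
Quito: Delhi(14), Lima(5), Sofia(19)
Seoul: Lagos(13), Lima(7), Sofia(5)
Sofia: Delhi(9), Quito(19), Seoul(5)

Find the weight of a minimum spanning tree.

Prim, starting at Sofia.
Step 1: cheapest edge leaving the tree is Seoul-Sofia (5); add Seoul.
Step 2: cheapest edge leaving the tree is Lima-Seoul (7); add Lima.
Step 3: cheapest edge leaving the tree is Lima-Quito (5); add Quito.
Step 4: cheapest edge leaving the tree is Delhi-Sofia (9); add Delhi.
Step 5: cheapest edge leaving the tree is Lagos-Seoul (13); add Lagos.
MST edges: Seoul-Sofia, Lima-Seoul, Lima-Quito, Delhi-Sofia, Lagos-Seoul; total weight 5+7+5+9+13 = 39.

39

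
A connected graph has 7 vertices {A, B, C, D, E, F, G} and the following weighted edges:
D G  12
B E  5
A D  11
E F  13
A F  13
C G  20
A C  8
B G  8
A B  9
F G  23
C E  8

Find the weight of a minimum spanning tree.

53

Prim's algorithm from B:
Step 1: cheapest edge leaving the tree is B E (5); add E.
Step 2: cheapest edge leaving the tree is C E (8); add C.
Step 3: cheapest edge leaving the tree is A C (8); add A.
Step 4: cheapest edge leaving the tree is B G (8); add G.
Step 5: cheapest edge leaving the tree is A D (11); add D.
Step 6: cheapest edge leaving the tree is A F (13); add F.
MST edges: B E, C E, A C, B G, A D, A F; total weight 5+8+8+8+11+13 = 53.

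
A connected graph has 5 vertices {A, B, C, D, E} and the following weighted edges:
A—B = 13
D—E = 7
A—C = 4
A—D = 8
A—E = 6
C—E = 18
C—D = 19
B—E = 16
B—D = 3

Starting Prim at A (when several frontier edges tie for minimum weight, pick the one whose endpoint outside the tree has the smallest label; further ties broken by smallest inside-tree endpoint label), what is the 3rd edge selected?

D-E

Grow the tree from A using Prim:
Step 1: frontier [A—C 4, A—E 6, A—D 8, A—B 13] → take A—C (4); add C.
Step 2: frontier [A—E 6, A—D 8, A—B 13, C—E 18, C—D 19] → take A—E (6); add E.
Step 3: frontier [A—D 8, A—B 13, C—D 19, D—E 7, B—E 16] → take D—E (7); add D.
Step 4: frontier [A—B 13, B—D 3, B—E 16] → take B—D (3); add B.
The 3rd edge added is D—E.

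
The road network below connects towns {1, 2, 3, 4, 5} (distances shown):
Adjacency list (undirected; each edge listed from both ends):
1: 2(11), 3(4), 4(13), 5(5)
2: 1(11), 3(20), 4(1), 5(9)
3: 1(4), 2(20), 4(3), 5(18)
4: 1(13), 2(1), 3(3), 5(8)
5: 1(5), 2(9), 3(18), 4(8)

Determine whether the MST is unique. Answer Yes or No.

Yes

Kruskal's algorithm — process edges by increasing weight (ties by edge label):
2–4 (1): add. Components now {1} {2,4} {3} {5}
3–4 (3): add. Components now {1} {2,3,4} {5}
1–3 (4): add. Components now {1,2,3,4} {5}
1–5 (5): add. Components now {1,2,3,4,5}
Every non-tree edge has weight strictly greater than the heaviest edge on the tree path between its endpoints, so the MST is unique.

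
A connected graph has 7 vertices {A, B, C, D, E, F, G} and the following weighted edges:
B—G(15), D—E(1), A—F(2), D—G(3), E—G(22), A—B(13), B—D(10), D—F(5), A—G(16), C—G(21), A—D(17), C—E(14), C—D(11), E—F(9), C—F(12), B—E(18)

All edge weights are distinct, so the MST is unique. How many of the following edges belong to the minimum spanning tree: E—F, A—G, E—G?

0

Sort edges by weight, then run Kruskal:
D—E (1): add — endpoints in different components.
A—F (2): add — endpoints in different components.
D—G (3): add — endpoints in different components.
D—F (5): add — endpoints in different components.
E—F (9): skip — E and F already connected.
B—D (10): add — endpoints in different components.
C—D (11): add — endpoints in different components.
MST edge set: {D—E, A—F, D—G, D—F, B—D, C—D}.
Of the listed edges, {} are in the MST → 0.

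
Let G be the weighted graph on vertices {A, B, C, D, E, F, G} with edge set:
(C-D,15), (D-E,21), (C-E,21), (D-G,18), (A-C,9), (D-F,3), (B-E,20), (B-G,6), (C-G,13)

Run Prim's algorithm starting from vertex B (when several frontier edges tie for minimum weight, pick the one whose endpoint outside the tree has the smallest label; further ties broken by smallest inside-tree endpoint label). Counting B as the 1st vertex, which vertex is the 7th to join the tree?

Prim, starting at B.
Step 1: frontier [B-G 6, B-E 20] → take B-G (6); add G.
Step 2: frontier [B-E 20, C-G 13, D-G 18] → take C-G (13); add C.
Step 3: frontier [B-E 20, A-C 9, C-D 15, C-E 21, D-G 18] → take A-C (9); add A.
Step 4: frontier [B-E 20, C-D 15, C-E 21, D-G 18] → take C-D (15); add D.
Step 5: frontier [B-E 20, C-E 21, D-F 3, D-E 21] → take D-F (3); add F.
Step 6: frontier [B-E 20, C-E 21, D-E 21] → take B-E (20); add E.
Vertex order: B, G, C, A, D, F, E. The 7th vertex is E.

E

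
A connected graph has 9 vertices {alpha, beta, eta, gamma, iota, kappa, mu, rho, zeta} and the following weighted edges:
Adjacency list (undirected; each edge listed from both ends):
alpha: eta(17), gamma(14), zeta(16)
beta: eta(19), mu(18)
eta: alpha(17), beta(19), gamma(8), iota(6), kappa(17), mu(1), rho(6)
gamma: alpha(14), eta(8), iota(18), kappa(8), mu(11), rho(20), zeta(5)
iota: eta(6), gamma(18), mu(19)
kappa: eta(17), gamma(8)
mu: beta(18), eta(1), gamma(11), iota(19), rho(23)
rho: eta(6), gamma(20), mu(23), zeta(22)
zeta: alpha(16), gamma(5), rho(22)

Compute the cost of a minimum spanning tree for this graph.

Prim, starting at eta.
Step 1: cheapest edge leaving the tree is eta mu (1); add mu.
Step 2: cheapest edge leaving the tree is eta iota (6); add iota.
Step 3: cheapest edge leaving the tree is eta rho (6); add rho.
Step 4: cheapest edge leaving the tree is eta gamma (8); add gamma.
Step 5: cheapest edge leaving the tree is gamma zeta (5); add zeta.
Step 6: cheapest edge leaving the tree is gamma kappa (8); add kappa.
Step 7: cheapest edge leaving the tree is alpha gamma (14); add alpha.
Step 8: cheapest edge leaving the tree is beta mu (18); add beta.
MST edges: eta mu, eta iota, eta rho, eta gamma, gamma zeta, gamma kappa, alpha gamma, beta mu; total weight 1+6+6+8+5+8+14+18 = 66.

66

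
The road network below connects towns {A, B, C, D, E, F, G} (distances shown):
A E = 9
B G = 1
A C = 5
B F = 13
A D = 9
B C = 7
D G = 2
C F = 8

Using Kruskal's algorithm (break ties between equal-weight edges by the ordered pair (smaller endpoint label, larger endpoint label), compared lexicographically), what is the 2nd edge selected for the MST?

D-G

Kruskal: consider edges lightest-first.
B G (1): add — endpoints in different components.
D G (2): add — endpoints in different components.
A C (5): add — endpoints in different components.
B C (7): add — endpoints in different components.
C F (8): add — endpoints in different components.
A D (9): skip — A and D already connected.
A E (9): add — endpoints in different components.
The 2nd edge added is D G.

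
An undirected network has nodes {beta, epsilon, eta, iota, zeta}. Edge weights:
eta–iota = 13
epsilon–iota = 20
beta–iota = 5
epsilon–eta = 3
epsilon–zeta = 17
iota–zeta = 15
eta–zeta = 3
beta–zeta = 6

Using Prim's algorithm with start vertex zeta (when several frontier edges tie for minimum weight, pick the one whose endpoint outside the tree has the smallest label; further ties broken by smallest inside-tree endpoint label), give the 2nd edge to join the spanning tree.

epsilon-eta

Prim's algorithm from zeta:
Step 1: frontier [eta–zeta 3, beta–zeta 6, iota–zeta 15, epsilon–zeta 17] → take eta–zeta (3); add eta.
Step 2: frontier [epsilon–eta 3, eta–iota 13, beta–zeta 6, iota–zeta 15, epsilon–zeta 17] → take epsilon–eta (3); add epsilon.
Step 3: frontier [epsilon–iota 20, eta–iota 13, beta–zeta 6, iota–zeta 15] → take beta–zeta (6); add beta.
Step 4: frontier [beta–iota 5, epsilon–iota 20, eta–iota 13, iota–zeta 15] → take beta–iota (5); add iota.
The 2nd edge added is epsilon–eta.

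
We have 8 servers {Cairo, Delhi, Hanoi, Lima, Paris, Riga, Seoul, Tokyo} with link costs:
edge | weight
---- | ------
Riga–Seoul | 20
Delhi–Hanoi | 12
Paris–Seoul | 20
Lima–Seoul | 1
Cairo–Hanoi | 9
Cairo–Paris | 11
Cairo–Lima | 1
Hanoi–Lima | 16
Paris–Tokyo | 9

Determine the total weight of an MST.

Prim's algorithm from Cairo:
Step 1: cheapest edge leaving the tree is Cairo–Lima (1); add Lima.
Step 2: cheapest edge leaving the tree is Lima–Seoul (1); add Seoul.
Step 3: cheapest edge leaving the tree is Cairo–Hanoi (9); add Hanoi.
Step 4: cheapest edge leaving the tree is Cairo–Paris (11); add Paris.
Step 5: cheapest edge leaving the tree is Paris–Tokyo (9); add Tokyo.
Step 6: cheapest edge leaving the tree is Delhi–Hanoi (12); add Delhi.
Step 7: cheapest edge leaving the tree is Riga–Seoul (20); add Riga.
MST edges: Cairo–Lima, Lima–Seoul, Cairo–Hanoi, Cairo–Paris, Paris–Tokyo, Delhi–Hanoi, Riga–Seoul; total weight 1+1+9+11+9+12+20 = 63.

63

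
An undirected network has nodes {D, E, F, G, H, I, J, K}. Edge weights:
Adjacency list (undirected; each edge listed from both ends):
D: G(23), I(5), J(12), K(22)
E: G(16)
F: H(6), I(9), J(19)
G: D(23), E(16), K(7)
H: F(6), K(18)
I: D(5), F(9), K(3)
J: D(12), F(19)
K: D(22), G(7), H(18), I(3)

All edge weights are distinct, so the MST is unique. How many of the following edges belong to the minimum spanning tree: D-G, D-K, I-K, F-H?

2

Sort edges by weight, then run Kruskal:
I-K (3): add — endpoints in different components.
D-I (5): add — endpoints in different components.
F-H (6): add — endpoints in different components.
G-K (7): add — endpoints in different components.
F-I (9): add — endpoints in different components.
D-J (12): add — endpoints in different components.
E-G (16): add — endpoints in different components.
MST edge set: {I-K, D-I, F-H, G-K, F-I, D-J, E-G}.
Of the listed edges, {I-K, F-H} are in the MST → 2.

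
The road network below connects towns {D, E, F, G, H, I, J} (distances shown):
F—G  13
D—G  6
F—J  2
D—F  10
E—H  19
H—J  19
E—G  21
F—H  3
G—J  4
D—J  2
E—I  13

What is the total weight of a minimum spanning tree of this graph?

43

Prim, starting at H.
Step 1: frontier [F—H 3, E—H 19, H—J 19] → take F—H (3); add F.
Step 2: frontier [F—J 2, D—F 10, F—G 13, E—H 19, H—J 19] → take F—J (2); add J.
Step 3: frontier [D—F 10, F—G 13, E—H 19, D—J 2, G—J 4] → take D—J (2); add D.
Step 4: frontier [D—G 6, F—G 13, E—H 19, G—J 4] → take G—J (4); add G.
Step 5: frontier [E—G 21, E—H 19] → take E—H (19); add E.
Step 6: frontier [E—I 13] → take E—I (13); add I.
MST edges: F—H, F—J, D—J, G—J, E—H, E—I; total weight 3+2+2+4+19+13 = 43.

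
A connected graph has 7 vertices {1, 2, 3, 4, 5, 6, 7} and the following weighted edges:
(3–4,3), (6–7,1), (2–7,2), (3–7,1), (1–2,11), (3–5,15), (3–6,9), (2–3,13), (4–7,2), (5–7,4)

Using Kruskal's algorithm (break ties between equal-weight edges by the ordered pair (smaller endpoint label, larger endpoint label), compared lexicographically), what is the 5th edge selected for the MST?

5-7

Sort edges by weight, then run Kruskal:
3–7 (1): add — endpoints in different components.
6–7 (1): add — endpoints in different components.
2–7 (2): add — endpoints in different components.
4–7 (2): add — endpoints in different components.
3–4 (3): skip — 3 and 4 already connected.
5–7 (4): add — endpoints in different components.
3–6 (9): skip — 3 and 6 already connected.
1–2 (11): add — endpoints in different components.
The 5th edge added is 5–7.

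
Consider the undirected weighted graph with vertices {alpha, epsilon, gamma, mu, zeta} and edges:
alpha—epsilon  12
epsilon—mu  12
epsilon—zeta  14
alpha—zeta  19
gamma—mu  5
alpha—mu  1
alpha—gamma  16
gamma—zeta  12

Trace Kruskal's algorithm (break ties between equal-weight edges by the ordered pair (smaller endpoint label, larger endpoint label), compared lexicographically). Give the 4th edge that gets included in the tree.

gamma-zeta

Kruskal's algorithm — process edges by increasing weight (ties by edge label):
alpha—mu (1): add — endpoints in different components.
gamma—mu (5): add — endpoints in different components.
alpha—epsilon (12): add — endpoints in different components.
epsilon—mu (12): skip — mu and epsilon already connected.
gamma—zeta (12): add — endpoints in different components.
The 4th edge added is gamma—zeta.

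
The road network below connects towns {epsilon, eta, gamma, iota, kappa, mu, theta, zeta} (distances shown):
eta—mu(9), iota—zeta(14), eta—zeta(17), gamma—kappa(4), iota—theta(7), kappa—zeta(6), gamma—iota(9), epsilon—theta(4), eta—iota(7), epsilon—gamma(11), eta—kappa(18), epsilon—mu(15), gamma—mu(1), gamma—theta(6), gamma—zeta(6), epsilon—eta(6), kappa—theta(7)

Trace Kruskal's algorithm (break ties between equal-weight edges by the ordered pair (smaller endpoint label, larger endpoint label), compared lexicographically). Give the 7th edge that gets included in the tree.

eta-iota

Sort edges by weight, then run Kruskal:
gamma—mu (1): add — endpoints in different components.
epsilon—theta (4): add — endpoints in different components.
gamma—kappa (4): add — endpoints in different components.
epsilon—eta (6): add — endpoints in different components.
gamma—theta (6): add — endpoints in different components.
gamma—zeta (6): add — endpoints in different components.
kappa—zeta (6): skip — kappa and zeta already connected.
eta—iota (7): add — endpoints in different components.
The 7th edge added is eta—iota.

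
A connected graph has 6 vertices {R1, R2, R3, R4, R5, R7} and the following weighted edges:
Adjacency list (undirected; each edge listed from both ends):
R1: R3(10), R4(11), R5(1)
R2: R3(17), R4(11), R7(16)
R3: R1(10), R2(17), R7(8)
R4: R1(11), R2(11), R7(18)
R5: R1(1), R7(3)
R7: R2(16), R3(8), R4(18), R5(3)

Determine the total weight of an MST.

Kruskal's algorithm — process edges by increasing weight (ties by edge label):
R1—R5 (1): add. Components now {R7} {R1,R5} {R3} {R2} {R4}
R5—R7 (3): add. Components now {R1,R5,R7} {R3} {R2} {R4}
R3—R7 (8): add. Components now {R1,R3,R5,R7} {R2} {R4}
R1—R3 (10): skip — R3 and R1 already connected.
R1—R4 (11): add. Components now {R1,R3,R4,R5,R7} {R2}
R2—R4 (11): add. Components now {R1,R2,R3,R4,R5,R7}
MST edges: R1—R5, R5—R7, R3—R7, R1—R4, R2—R4; total weight 1+3+8+11+11 = 34.

34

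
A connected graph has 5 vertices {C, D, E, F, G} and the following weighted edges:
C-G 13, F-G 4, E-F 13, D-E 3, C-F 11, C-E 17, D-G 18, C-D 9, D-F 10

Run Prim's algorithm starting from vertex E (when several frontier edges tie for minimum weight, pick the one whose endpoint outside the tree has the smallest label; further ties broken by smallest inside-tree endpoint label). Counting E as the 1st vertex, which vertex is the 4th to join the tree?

Prim's algorithm from E:
Step 1: frontier [D-E 3, E-F 13, C-E 17] → take D-E (3); add D.
Step 2: frontier [C-D 9, D-F 10, D-G 18, E-F 13, C-E 17] → take C-D (9); add C.
Step 3: frontier [C-F 11, C-G 13, D-F 10, D-G 18, E-F 13] → take D-F (10); add F.
Step 4: frontier [C-G 13, D-G 18, F-G 4] → take F-G (4); add G.
Vertex order: E, D, C, F, G. The 4th vertex is F.

F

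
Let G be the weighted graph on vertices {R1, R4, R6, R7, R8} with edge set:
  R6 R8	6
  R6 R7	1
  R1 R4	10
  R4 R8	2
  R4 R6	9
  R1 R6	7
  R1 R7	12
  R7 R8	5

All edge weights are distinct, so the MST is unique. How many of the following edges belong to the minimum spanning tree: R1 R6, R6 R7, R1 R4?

Sort edges by weight, then run Kruskal:
R6 R7 (1): add. Components now {R1} {R6,R7} {R8} {R4}
R4 R8 (2): add. Components now {R1} {R6,R7} {R4,R8}
R7 R8 (5): add. Components now {R1} {R4,R6,R7,R8}
R6 R8 (6): skip — R6 and R8 already connected.
R1 R6 (7): add. Components now {R1,R4,R6,R7,R8}
MST edge set: {R6 R7, R4 R8, R7 R8, R1 R6}.
Of the listed edges, {R1 R6, R6 R7} are in the MST → 2.

2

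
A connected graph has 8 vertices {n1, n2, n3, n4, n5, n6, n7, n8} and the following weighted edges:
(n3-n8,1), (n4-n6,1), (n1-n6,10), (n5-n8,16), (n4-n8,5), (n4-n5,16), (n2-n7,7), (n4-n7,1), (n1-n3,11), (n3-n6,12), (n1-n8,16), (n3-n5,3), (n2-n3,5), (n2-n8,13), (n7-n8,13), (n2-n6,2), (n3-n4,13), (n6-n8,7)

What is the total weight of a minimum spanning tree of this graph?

23

Prim's algorithm from n2:
Step 1: cheapest edge leaving the tree is n2-n6 (2); add n6.
Step 2: cheapest edge leaving the tree is n4-n6 (1); add n4.
Step 3: cheapest edge leaving the tree is n4-n7 (1); add n7.
Step 4: cheapest edge leaving the tree is n2-n3 (5); add n3.
Step 5: cheapest edge leaving the tree is n3-n8 (1); add n8.
Step 6: cheapest edge leaving the tree is n3-n5 (3); add n5.
Step 7: cheapest edge leaving the tree is n1-n6 (10); add n1.
MST edges: n2-n6, n4-n6, n4-n7, n2-n3, n3-n8, n3-n5, n1-n6; total weight 2+1+1+5+1+3+10 = 23.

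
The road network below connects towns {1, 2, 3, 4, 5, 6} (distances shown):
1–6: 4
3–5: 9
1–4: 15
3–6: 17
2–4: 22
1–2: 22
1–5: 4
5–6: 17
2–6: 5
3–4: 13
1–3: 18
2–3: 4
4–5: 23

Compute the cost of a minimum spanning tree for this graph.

30

Kruskal: consider edges lightest-first.
1–5 (4): add — endpoints in different components.
1–6 (4): add — endpoints in different components.
2–3 (4): add — endpoints in different components.
2–6 (5): add — endpoints in different components.
3–5 (9): skip — 3 and 5 already connected.
3–4 (13): add — endpoints in different components.
MST edges: 1–5, 1–6, 2–3, 2–6, 3–4; total weight 4+4+4+5+13 = 30.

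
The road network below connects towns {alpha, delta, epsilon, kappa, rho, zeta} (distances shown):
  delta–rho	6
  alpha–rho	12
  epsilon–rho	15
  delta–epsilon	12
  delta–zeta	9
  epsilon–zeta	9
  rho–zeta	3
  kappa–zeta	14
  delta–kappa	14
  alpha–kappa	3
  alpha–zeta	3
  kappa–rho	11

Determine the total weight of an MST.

24

Kruskal's algorithm — process edges by increasing weight (ties by edge label):
alpha–kappa (3): add. Components now {delta} {alpha,kappa} {zeta} {rho} {epsilon}
alpha–zeta (3): add. Components now {delta} {alpha,kappa,zeta} {rho} {epsilon}
rho–zeta (3): add. Components now {delta} {alpha,kappa,rho,zeta} {epsilon}
delta–rho (6): add. Components now {alpha,delta,kappa,rho,zeta} {epsilon}
delta–zeta (9): skip — delta and zeta already connected.
epsilon–zeta (9): add. Components now {alpha,delta,epsilon,kappa,rho,zeta}
MST edges: alpha–kappa, alpha–zeta, rho–zeta, delta–rho, epsilon–zeta; total weight 3+3+3+6+9 = 24.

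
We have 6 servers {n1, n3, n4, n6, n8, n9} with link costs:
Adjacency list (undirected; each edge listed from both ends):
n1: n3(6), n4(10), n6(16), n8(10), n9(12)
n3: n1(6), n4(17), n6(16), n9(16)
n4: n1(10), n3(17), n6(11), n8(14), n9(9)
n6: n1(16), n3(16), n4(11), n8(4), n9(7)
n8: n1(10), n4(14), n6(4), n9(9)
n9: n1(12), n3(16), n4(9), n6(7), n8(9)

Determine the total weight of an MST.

36

Prim's algorithm from n1:
Step 1: cheapest edge leaving the tree is n1–n3 (6); add n3.
Step 2: cheapest edge leaving the tree is n1–n4 (10); add n4.
Step 3: cheapest edge leaving the tree is n4–n9 (9); add n9.
Step 4: cheapest edge leaving the tree is n6–n9 (7); add n6.
Step 5: cheapest edge leaving the tree is n6–n8 (4); add n8.
MST edges: n1–n3, n1–n4, n4–n9, n6–n9, n6–n8; total weight 6+10+9+7+4 = 36.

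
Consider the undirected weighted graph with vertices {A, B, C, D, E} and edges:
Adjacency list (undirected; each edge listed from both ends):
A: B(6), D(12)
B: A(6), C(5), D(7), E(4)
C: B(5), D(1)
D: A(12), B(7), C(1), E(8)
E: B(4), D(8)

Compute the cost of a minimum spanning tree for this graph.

Kruskal's algorithm — process edges by increasing weight (ties by edge label):
C D (1): add — endpoints in different components.
B E (4): add — endpoints in different components.
B C (5): add — endpoints in different components.
A B (6): add — endpoints in different components.
MST edges: C D, B E, B C, A B; total weight 1+4+5+6 = 16.

16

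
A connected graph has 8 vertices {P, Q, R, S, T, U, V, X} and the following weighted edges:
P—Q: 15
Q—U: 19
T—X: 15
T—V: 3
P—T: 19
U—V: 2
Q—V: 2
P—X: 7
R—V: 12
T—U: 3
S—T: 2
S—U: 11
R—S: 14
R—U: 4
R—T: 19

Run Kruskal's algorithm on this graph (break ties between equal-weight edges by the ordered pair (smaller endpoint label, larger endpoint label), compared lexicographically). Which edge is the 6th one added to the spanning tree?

Kruskal's algorithm — process edges by increasing weight (ties by edge label):
Q—V (2): add — endpoints in different components.
S—T (2): add — endpoints in different components.
U—V (2): add — endpoints in different components.
T—U (3): add — endpoints in different components.
T—V (3): skip — T and V already connected.
R—U (4): add — endpoints in different components.
P—X (7): add — endpoints in different components.
S—U (11): skip — S and U already connected.
R—V (12): skip — R and V already connected.
R—S (14): skip — S and R already connected.
P—Q (15): add — endpoints in different components.
The 6th edge added is P—X.

P-X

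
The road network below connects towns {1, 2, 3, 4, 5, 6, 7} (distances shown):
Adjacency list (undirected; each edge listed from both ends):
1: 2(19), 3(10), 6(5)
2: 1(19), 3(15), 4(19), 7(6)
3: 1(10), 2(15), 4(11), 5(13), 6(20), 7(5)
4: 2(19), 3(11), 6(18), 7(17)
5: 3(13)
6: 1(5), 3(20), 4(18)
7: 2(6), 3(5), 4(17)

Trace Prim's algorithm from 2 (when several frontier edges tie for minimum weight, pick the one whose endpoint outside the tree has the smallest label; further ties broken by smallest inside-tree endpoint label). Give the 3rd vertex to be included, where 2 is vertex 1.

3

Grow the tree from 2 using Prim:
Step 1: cheapest edge leaving the tree is 2—7 (6); add 7.
Step 2: cheapest edge leaving the tree is 3—7 (5); add 3.
Step 3: cheapest edge leaving the tree is 1—3 (10); add 1.
Step 4: cheapest edge leaving the tree is 1—6 (5); add 6.
Step 5: cheapest edge leaving the tree is 3—4 (11); add 4.
Step 6: cheapest edge leaving the tree is 3—5 (13); add 5.
Vertex order: 2, 7, 3, 1, 6, 4, 5. The 3rd vertex is 3.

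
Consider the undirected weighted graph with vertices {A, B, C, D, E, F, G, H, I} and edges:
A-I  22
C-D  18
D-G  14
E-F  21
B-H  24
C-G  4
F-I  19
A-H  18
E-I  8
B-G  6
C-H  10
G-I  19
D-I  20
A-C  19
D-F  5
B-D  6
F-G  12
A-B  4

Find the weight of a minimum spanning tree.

62

Prim's algorithm from G:
Step 1: cheapest edge leaving the tree is C-G (4); add C.
Step 2: cheapest edge leaving the tree is B-G (6); add B.
Step 3: cheapest edge leaving the tree is A-B (4); add A.
Step 4: cheapest edge leaving the tree is B-D (6); add D.
Step 5: cheapest edge leaving the tree is D-F (5); add F.
Step 6: cheapest edge leaving the tree is C-H (10); add H.
Step 7: cheapest edge leaving the tree is F-I (19); add I.
Step 8: cheapest edge leaving the tree is E-I (8); add E.
MST edges: C-G, B-G, A-B, B-D, D-F, C-H, F-I, E-I; total weight 4+6+4+6+5+10+19+8 = 62.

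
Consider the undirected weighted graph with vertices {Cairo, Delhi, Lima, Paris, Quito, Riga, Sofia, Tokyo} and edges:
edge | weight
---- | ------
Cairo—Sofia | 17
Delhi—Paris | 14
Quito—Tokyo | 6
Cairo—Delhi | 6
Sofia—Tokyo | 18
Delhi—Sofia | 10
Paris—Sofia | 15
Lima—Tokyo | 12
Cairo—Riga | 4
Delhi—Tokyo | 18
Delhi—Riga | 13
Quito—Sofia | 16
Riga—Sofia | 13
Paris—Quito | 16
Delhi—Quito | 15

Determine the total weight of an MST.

67

Kruskal's algorithm — process edges by increasing weight (ties by edge label):
Cairo—Riga (4): add — endpoints in different components.
Cairo—Delhi (6): add — endpoints in different components.
Quito—Tokyo (6): add — endpoints in different components.
Delhi—Sofia (10): add — endpoints in different components.
Lima—Tokyo (12): add — endpoints in different components.
Delhi—Riga (13): skip — Delhi and Riga already connected.
Riga—Sofia (13): skip — Sofia and Riga already connected.
Delhi—Paris (14): add — endpoints in different components.
Delhi—Quito (15): add — endpoints in different components.
MST edges: Cairo—Riga, Cairo—Delhi, Quito—Tokyo, Delhi—Sofia, Lima—Tokyo, Delhi—Paris, Delhi—Quito; total weight 4+6+6+10+12+14+15 = 67.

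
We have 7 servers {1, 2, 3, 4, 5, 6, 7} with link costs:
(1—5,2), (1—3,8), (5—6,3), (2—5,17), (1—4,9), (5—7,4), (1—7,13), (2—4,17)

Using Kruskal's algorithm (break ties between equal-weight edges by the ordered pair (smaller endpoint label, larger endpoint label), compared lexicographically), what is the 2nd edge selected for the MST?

Kruskal's algorithm — process edges by increasing weight (ties by edge label):
1—5 (2): add. Components now {1,5} {2} {3} {4} {6} {7}
5—6 (3): add. Components now {1,5,6} {2} {3} {4} {7}
5—7 (4): add. Components now {1,5,6,7} {2} {3} {4}
1—3 (8): add. Components now {1,3,5,6,7} {2} {4}
1—4 (9): add. Components now {1,3,4,5,6,7} {2}
1—7 (13): skip — 1 and 7 already connected.
2—4 (17): add. Components now {1,2,3,4,5,6,7}
The 2nd edge added is 5—6.

5-6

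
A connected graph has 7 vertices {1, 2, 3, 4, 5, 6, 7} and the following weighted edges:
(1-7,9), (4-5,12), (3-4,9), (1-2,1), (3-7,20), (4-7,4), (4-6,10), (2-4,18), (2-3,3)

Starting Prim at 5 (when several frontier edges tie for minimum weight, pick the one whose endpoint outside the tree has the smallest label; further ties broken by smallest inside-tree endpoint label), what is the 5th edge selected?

2-3

Grow the tree from 5 using Prim:
Step 1: cheapest edge leaving the tree is 4-5 (12); add 4.
Step 2: cheapest edge leaving the tree is 4-7 (4); add 7.
Step 3: cheapest edge leaving the tree is 1-7 (9); add 1.
Step 4: cheapest edge leaving the tree is 1-2 (1); add 2.
Step 5: cheapest edge leaving the tree is 2-3 (3); add 3.
Step 6: cheapest edge leaving the tree is 4-6 (10); add 6.
The 5th edge added is 2-3.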